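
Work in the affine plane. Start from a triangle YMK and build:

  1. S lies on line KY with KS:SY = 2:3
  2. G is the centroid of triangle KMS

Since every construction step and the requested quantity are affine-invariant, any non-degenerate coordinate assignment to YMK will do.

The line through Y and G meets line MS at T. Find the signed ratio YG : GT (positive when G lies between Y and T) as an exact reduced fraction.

YG:GT = -11/2

Assign Y = (0, 0), M = (1, 0), K = (0, 1) — the answer is frame-independent, so this choice is without loss of generality.
1. S lies on line KY with KS:SY = 2:3 ⇒ S = (0, 3/5)
2. G is the centroid of triangle KMS ⇒ G = (1/3, 8/15)
line YG meets MS at T = (3/11, 24/55)
G = Y + t·(T−Y) with t = 11/9, so YG:GT = 11/9:-2/9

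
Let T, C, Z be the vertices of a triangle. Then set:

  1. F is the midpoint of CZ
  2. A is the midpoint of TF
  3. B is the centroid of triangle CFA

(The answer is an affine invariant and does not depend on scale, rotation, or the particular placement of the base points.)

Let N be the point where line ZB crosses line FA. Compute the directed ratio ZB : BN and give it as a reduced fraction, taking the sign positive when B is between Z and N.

Choose coordinates T = (0, 0), C = (1, 0), Z = (0, 1).
1. F is the midpoint of CZ ⇒ F = (1/2, 1/2)
2. A is the midpoint of TF ⇒ A = (1/4, 1/4)
3. B is the centroid of triangle CFA ⇒ B = (7/12, 1/4)
line ZB meets FA at N = (7/16, 7/16)
B = Z + t·(N−Z) with t = 4/3, so ZB:BN = 4/3:-1/3

ZB:BN = -4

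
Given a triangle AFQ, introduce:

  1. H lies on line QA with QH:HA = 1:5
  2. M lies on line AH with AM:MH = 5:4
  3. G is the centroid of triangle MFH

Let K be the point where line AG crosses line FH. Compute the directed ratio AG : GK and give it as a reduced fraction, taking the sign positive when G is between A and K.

AG:GK = 23/4

Work in coordinates with A = (0, 0), F = (1, 0), Q = (0, 1).
1. H lies on line QA with QH:HA = 1:5 ⇒ H = (0, 5/6)
2. M lies on line AH with AM:MH = 5:4 ⇒ M = (0, 25/54)
3. G is the centroid of triangle MFH ⇒ G = (1/3, 35/81)
line AG meets FH at K = (9/23, 35/69)
G = A + t·(K−A) with t = 23/27, so AG:GK = 23/27:4/27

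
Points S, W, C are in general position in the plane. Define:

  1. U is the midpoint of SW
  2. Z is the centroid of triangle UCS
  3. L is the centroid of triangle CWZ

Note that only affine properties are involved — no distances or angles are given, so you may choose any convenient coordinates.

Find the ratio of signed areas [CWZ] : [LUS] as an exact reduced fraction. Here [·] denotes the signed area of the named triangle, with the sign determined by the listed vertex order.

[CWZ]:[LUS] = 9/4

Assign S = (0, 0), W = (1, 0), C = (0, 1) — the answer is frame-independent, so this choice is without loss of generality.
1. U is the midpoint of SW ⇒ U = (1/2, 0)
2. Z is the centroid of triangle UCS ⇒ Z = (1/6, 1/3)
3. L is the centroid of triangle CWZ ⇒ L = (7/18, 4/9)
2·[CWZ] = -1/2, 2·[LUS] = -2/9
[CWZ]:[LUS] = -1/2:-2/9 = 9/4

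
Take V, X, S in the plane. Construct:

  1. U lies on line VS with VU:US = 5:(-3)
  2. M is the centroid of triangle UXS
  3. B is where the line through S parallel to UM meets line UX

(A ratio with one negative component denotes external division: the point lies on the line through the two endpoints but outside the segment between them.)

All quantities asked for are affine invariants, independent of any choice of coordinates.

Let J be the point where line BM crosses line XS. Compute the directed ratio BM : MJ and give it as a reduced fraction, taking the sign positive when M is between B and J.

Set V = (0, 0), X = (1, 0), S = (0, 1); any affine frame gives the same invariant.
1. U lies on line VS with VU:US = 5:(-3) ⇒ U = (0, 5/2)
2. M is the centroid of triangle UXS ⇒ M = (1/3, 7/6)
3. B is where the line through S parallel to UM meets line UX ⇒ B = (-1, 5)
line BM meets XS at J = (3/5, 2/5)
M = B + t·(J−B) with t = 5/6, so BM:MJ = 5/6:1/6

BM:MJ = 5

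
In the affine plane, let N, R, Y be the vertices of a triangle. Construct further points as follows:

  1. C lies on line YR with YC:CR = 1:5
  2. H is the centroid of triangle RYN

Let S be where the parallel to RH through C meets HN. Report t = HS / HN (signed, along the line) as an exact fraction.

Set N = (0, 0), R = (1, 0), Y = (0, 1); any affine frame gives the same invariant.
1. C lies on line YR with YC:CR = 1:5 ⇒ C = (1/6, 5/6)
2. H is the centroid of triangle RYN ⇒ H = (1/3, 1/3)
through C parallel to RH: direction (-2/3, 1/3); meets HN at S = (11/18, 11/18)
S = H + t·(N−H) with t = -5/6

t = -5/6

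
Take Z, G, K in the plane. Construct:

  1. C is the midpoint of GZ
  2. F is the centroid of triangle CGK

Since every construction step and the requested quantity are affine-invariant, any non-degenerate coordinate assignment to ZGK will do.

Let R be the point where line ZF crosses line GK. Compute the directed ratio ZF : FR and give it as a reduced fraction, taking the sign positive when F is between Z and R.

Work in coordinates with Z = (0, 0), G = (1, 0), K = (0, 1).
1. C is the midpoint of GZ ⇒ C = (1/2, 0)
2. F is the centroid of triangle CGK ⇒ F = (1/2, 1/3)
line ZF meets GK at R = (3/5, 2/5)
F = Z + t·(R−Z) with t = 5/6, so ZF:FR = 5/6:1/6

ZF:FR = 5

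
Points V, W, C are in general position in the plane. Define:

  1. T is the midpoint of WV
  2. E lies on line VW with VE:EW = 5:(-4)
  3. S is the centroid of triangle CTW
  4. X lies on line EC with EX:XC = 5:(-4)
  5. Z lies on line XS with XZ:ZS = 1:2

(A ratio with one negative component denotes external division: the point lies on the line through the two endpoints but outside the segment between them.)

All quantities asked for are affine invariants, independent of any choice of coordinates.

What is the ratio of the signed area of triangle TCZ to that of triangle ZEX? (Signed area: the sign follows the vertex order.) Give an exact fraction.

[TCZ]:[ZEX] = 43/17

Assign V = (0, 0), W = (1, 0), C = (0, 1) — the answer is frame-independent, so this choice is without loss of generality.
1. T is the midpoint of WV ⇒ T = (1/2, 0)
2. E lies on line VW with VE:EW = 5:(-4) ⇒ E = (5, 0)
3. S is the centroid of triangle CTW ⇒ S = (1/2, 1/3)
4. X lies on line EC with EX:XC = 5:(-4) ⇒ X = (-20, 5)
5. Z lies on line XS with XZ:ZS = 1:2 ⇒ Z = (-79/6, 31/9)
2·[TCZ] = 215/18, 2·[ZEX] = 85/18
[TCZ]:[ZEX] = 215/18:85/18 = 43/17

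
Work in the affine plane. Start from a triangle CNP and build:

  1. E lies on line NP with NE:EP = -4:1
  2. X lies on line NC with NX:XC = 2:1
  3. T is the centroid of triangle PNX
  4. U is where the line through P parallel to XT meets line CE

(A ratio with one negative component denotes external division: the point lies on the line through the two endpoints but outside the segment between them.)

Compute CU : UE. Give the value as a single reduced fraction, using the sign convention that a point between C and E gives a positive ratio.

Set C = (0, 0), N = (1, 0), P = (0, 1); any affine frame gives the same invariant.
1. E lies on line NP with NE:EP = -4:1 ⇒ E = (-1/3, 4/3)
2. X lies on line NC with NX:XC = 2:1 ⇒ X = (1/3, 0)
3. T is the centroid of triangle PNX ⇒ T = (4/9, 1/3)
4. U is where the line through P parallel to XT meets line CE ⇒ U = (-1/7, 4/7)
U = C + t·(E−C) with t = 3/7, so CU:UE = t:(1−t) = 3/7:4/7

CU:UE = 3/4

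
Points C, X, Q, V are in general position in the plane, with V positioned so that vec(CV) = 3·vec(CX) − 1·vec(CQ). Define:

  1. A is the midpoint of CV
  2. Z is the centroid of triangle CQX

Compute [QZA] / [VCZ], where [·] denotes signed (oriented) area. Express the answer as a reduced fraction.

[QZA]:[VCZ] = -3/8

Choose coordinates C = (0, 0), X = (1, 0), Q = (0, 1), V = (3, -1).
1. A is the midpoint of CV ⇒ A = (3/2, -1/2)
2. Z is the centroid of triangle CQX ⇒ Z = (1/3, 1/3)
2·[QZA] = 1/2, 2·[VCZ] = -4/3
[QZA]:[VCZ] = 1/2:-4/3 = -3/8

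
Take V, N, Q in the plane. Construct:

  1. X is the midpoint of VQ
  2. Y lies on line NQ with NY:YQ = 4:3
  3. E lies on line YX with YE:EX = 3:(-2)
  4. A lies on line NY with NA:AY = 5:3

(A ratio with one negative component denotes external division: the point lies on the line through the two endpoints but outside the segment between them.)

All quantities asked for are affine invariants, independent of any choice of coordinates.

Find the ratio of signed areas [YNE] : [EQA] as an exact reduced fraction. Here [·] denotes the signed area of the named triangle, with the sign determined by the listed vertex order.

[YNE]:[EQA] = 8/9

Work in coordinates with V = (0, 0), N = (1, 0), Q = (0, 1).
1. X is the midpoint of VQ ⇒ X = (0, 1/2)
2. Y lies on line NQ with NY:YQ = 4:3 ⇒ Y = (3/7, 4/7)
3. E lies on line YX with YE:EX = 3:(-2) ⇒ E = (-6/7, 5/14)
4. A lies on line NY with NA:AY = 5:3 ⇒ A = (9/14, 5/14)
2·[YNE] = -6/7, 2·[EQA] = -27/28
[YNE]:[EQA] = -6/7:-27/28 = 8/9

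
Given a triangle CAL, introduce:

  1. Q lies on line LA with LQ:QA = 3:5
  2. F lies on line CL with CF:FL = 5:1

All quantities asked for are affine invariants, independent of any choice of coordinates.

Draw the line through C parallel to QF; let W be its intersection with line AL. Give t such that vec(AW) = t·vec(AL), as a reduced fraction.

Work in coordinates with C = (0, 0), A = (1, 0), L = (0, 1).
1. Q lies on line LA with LQ:QA = 3:5 ⇒ Q = (3/8, 5/8)
2. F lies on line CL with CF:FL = 5:1 ⇒ F = (0, 5/6)
through C parallel to QF: direction (-3/8, 5/24); meets AL at W = (9/4, -5/4)
W = A + t·(L−A) with t = -5/4

t = -5/4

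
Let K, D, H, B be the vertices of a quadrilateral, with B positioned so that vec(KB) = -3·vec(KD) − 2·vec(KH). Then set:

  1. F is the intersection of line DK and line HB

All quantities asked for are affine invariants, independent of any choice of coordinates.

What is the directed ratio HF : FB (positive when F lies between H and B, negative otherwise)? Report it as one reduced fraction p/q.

HF:FB = 1/2

Work in coordinates with K = (0, 0), D = (1, 0), H = (0, 1), B = (-3, -2).
1. F is the intersection of line DK and line HB ⇒ F = (-1, 0)
F = H + t·(B−H) with t = 1/3, so HF:FB = t:(1−t) = 1/3:2/3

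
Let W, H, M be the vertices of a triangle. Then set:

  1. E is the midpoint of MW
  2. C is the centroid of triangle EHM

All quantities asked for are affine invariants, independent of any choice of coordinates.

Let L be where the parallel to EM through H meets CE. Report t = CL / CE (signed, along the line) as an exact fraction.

Work in coordinates with W = (0, 0), H = (1, 0), M = (0, 1).
1. E is the midpoint of MW ⇒ E = (0, 1/2)
2. C is the centroid of triangle EHM ⇒ C = (1/3, 1/2)
through H parallel to EM: direction (0, 1/2); meets CE at L = (1, 1/2)
L = C + t·(E−C) with t = -2

t = -2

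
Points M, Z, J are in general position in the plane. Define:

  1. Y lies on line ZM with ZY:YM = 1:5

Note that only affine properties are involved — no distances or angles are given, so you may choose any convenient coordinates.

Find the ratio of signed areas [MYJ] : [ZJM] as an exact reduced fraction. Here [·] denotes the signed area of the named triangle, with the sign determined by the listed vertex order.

[MYJ]:[ZJM] = 5/6

Choose coordinates M = (0, 0), Z = (1, 0), J = (0, 1).
1. Y lies on line ZM with ZY:YM = 1:5 ⇒ Y = (5/6, 0)
2·[MYJ] = 5/6, 2·[ZJM] = 1
[MYJ]:[ZJM] = 5/6:1 = 5/6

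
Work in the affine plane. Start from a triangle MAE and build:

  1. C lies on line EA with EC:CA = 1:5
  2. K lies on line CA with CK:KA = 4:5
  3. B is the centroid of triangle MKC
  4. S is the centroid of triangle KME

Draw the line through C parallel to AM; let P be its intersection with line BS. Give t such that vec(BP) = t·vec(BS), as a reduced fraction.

t = 65/9

Assign M = (0, 0), A = (1, 0), E = (0, 1) — the answer is frame-independent, so this choice is without loss of generality.
1. C lies on line EA with EC:CA = 1:5 ⇒ C = (1/6, 5/6)
2. K lies on line CA with CK:KA = 4:5 ⇒ K = (29/54, 25/54)
3. B is the centroid of triangle MKC ⇒ B = (19/81, 35/81)
4. S is the centroid of triangle KME ⇒ S = (29/162, 79/162)
through C parallel to AM: direction (-1, 0); meets BS at P = (-1/6, 5/6)
P = B + t·(S−B) with t = 65/9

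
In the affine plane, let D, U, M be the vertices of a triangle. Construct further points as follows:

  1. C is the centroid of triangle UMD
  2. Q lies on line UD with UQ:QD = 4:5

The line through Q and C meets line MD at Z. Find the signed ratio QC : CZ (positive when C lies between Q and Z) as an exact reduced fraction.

QC:CZ = 2/3

Assign D = (0, 0), U = (1, 0), M = (0, 1) — the answer is frame-independent, so this choice is without loss of generality.
1. C is the centroid of triangle UMD ⇒ C = (1/3, 1/3)
2. Q lies on line UD with UQ:QD = 4:5 ⇒ Q = (5/9, 0)
line QC meets MD at Z = (0, 5/6)
C = Q + t·(Z−Q) with t = 2/5, so QC:CZ = 2/5:3/5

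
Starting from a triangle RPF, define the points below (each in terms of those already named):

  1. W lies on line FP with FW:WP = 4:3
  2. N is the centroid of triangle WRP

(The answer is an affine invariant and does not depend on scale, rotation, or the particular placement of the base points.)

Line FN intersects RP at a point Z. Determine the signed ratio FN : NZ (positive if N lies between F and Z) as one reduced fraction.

Set R = (0, 0), P = (1, 0), F = (0, 1); any affine frame gives the same invariant.
1. W lies on line FP with FW:WP = 4:3 ⇒ W = (4/7, 3/7)
2. N is the centroid of triangle WRP ⇒ N = (11/21, 1/7)
line FN meets RP at Z = (11/18, 0)
N = F + t·(Z−F) with t = 6/7, so FN:NZ = 6/7:1/7

FN:NZ = 6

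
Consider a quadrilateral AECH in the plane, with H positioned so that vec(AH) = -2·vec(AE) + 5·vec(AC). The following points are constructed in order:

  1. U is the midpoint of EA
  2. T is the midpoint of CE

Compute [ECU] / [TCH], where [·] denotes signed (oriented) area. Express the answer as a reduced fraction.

[ECU]:[TCH] = -1/2

Assign A = (0, 0), E = (1, 0), C = (0, 1), H = (-2, 5) — the answer is frame-independent, so this choice is without loss of generality.
1. U is the midpoint of EA ⇒ U = (1/2, 0)
2. T is the midpoint of CE ⇒ T = (1/2, 1/2)
2·[ECU] = 1/2, 2·[TCH] = -1
[ECU]:[TCH] = 1/2:-1 = -1/2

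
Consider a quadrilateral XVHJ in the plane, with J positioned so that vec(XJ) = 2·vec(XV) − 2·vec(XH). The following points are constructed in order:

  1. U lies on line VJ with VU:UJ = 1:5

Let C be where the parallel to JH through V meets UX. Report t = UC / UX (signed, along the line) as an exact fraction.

t = -1/17

Work in coordinates with X = (0, 0), V = (1, 0), H = (0, 1), J = (2, -2).
1. U lies on line VJ with VU:UJ = 1:5 ⇒ U = (7/6, -1/3)
through V parallel to JH: direction (-2, 3); meets UX at C = (21/17, -6/17)
C = U + t·(X−U) with t = -1/17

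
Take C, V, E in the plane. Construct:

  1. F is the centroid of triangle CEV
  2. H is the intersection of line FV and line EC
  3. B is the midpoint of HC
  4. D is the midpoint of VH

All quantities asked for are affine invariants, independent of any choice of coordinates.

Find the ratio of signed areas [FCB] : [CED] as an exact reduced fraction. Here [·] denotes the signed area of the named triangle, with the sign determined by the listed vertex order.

[FCB]:[CED] = 1/6

Work in coordinates with C = (0, 0), V = (1, 0), E = (0, 1).
1. F is the centroid of triangle CEV ⇒ F = (1/3, 1/3)
2. H is the intersection of line FV and line EC ⇒ H = (0, 1/2)
3. B is the midpoint of HC ⇒ B = (0, 1/4)
4. D is the midpoint of VH ⇒ D = (1/2, 1/4)
2·[FCB] = -1/12, 2·[CED] = -1/2
[FCB]:[CED] = -1/12:-1/2 = 1/6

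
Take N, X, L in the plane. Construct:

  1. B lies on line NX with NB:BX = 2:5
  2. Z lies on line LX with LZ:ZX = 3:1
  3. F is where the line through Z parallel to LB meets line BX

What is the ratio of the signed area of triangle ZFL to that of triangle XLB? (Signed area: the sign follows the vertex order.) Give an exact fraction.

Set N = (0, 0), X = (1, 0), L = (0, 1); any affine frame gives the same invariant.
1. B lies on line NX with NB:BX = 2:5 ⇒ B = (2/7, 0)
2. Z lies on line LX with LZ:ZX = 3:1 ⇒ Z = (3/4, 1/4)
3. F is where the line through Z parallel to LB meets line BX ⇒ F = (23/28, 0)
2·[ZFL] = -15/112, 2·[XLB] = 5/7
[ZFL]:[XLB] = -15/112:5/7 = -3/16

[ZFL]:[XLB] = -3/16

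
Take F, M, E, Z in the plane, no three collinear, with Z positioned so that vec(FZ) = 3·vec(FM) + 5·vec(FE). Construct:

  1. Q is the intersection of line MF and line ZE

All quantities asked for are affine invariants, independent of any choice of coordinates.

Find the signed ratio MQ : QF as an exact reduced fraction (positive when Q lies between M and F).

Work in coordinates with F = (0, 0), M = (1, 0), E = (0, 1), Z = (3, 5).
1. Q is the intersection of line MF and line ZE ⇒ Q = (-3/4, 0)
Q = M + t·(F−M) with t = 7/4, so MQ:QF = t:(1−t) = 7/4:-3/4

MQ:QF = -7/3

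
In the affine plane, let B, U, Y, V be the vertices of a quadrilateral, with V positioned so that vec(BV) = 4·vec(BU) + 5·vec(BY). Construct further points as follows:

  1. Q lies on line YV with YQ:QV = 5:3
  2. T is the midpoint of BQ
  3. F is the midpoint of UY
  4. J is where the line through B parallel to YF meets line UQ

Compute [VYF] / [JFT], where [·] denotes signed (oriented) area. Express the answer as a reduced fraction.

[VYF]:[JFT] = -80/23

Work in coordinates with B = (0, 0), U = (1, 0), Y = (0, 1), V = (4, 5).
1. Q lies on line YV with YQ:QV = 5:3 ⇒ Q = (5/2, 7/2)
2. T is the midpoint of BQ ⇒ T = (5/4, 7/4)
3. F is the midpoint of UY ⇒ F = (1/2, 1/2)
4. J is where the line through B parallel to YF meets line UQ ⇒ J = (7/10, -7/10)
2·[VYF] = 4, 2·[JFT] = -23/20
[VYF]:[JFT] = 4:-23/20 = -80/23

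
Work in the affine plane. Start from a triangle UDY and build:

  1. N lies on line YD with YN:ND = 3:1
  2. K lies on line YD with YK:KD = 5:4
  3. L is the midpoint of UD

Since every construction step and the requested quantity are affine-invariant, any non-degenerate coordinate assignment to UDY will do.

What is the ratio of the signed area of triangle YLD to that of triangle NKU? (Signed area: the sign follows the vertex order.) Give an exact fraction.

Set U = (0, 0), D = (1, 0), Y = (0, 1); any affine frame gives the same invariant.
1. N lies on line YD with YN:ND = 3:1 ⇒ N = (3/4, 1/4)
2. K lies on line YD with YK:KD = 5:4 ⇒ K = (5/9, 4/9)
3. L is the midpoint of UD ⇒ L = (1/2, 0)
2·[YLD] = 1/2, 2·[NKU] = 7/36
[YLD]:[NKU] = 1/2:7/36 = 18/7

[YLD]:[NKU] = 18/7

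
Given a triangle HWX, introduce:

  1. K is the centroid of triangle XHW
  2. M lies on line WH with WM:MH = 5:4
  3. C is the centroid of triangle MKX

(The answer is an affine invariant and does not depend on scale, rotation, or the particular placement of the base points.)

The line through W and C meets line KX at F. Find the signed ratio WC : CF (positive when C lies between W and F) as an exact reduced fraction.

WC:CF = -28

Choose coordinates H = (0, 0), W = (1, 0), X = (0, 1).
1. K is the centroid of triangle XHW ⇒ K = (1/3, 1/3)
2. M lies on line WH with WM:MH = 5:4 ⇒ M = (4/9, 0)
3. C is the centroid of triangle MKX ⇒ C = (7/27, 4/9)
line WC meets KX at F = (2/7, 3/7)
C = W + t·(F−W) with t = 28/27, so WC:CF = 28/27:-1/27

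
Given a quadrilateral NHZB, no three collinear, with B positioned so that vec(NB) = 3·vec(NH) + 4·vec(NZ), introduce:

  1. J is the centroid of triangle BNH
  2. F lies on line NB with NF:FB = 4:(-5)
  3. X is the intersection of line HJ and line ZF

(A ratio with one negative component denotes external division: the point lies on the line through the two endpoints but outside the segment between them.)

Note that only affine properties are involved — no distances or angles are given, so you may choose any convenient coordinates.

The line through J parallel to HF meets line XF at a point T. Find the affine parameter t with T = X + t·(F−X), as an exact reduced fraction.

Work in coordinates with N = (0, 0), H = (1, 0), Z = (0, 1), B = (3, 4).
1. J is the centroid of triangle BNH ⇒ J = (4/3, 4/3)
2. F lies on line NB with NF:FB = 4:(-5) ⇒ F = (-12, -16)
3. X is the intersection of line HJ and line ZF ⇒ X = (60/31, 116/31)
through J parallel to HF: direction (-13, -16); meets XF at T = (-204/29, -260/29)
T = X + t·(F−X) with t = 56/87

t = 56/87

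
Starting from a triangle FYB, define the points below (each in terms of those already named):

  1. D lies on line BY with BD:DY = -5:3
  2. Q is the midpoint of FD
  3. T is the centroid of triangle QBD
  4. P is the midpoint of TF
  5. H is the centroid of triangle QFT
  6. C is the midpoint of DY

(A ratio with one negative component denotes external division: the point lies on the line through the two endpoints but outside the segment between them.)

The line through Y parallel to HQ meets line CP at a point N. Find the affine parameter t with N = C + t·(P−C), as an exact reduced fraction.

Choose coordinates F = (0, 0), Y = (1, 0), B = (0, 1).
1. D lies on line BY with BD:DY = -5:3 ⇒ D = (5/2, -3/2)
2. Q is the midpoint of FD ⇒ Q = (5/4, -3/4)
3. T is the centroid of triangle QBD ⇒ T = (5/4, -5/12)
4. P is the midpoint of TF ⇒ P = (5/8, -5/24)
5. H is the centroid of triangle QFT ⇒ H = (5/6, -7/18)
6. C is the midpoint of DY ⇒ C = (7/4, -3/4)
through Y parallel to HQ: direction (5/12, -13/36); meets CP at N = (209/104, -7/8)
N = C + t·(P−C) with t = -3/13

t = -3/13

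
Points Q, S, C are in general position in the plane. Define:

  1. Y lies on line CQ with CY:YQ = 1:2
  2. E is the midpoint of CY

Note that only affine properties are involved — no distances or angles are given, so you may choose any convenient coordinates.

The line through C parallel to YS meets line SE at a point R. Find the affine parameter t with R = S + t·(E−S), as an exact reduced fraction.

t = 2

Set Q = (0, 0), S = (1, 0), C = (0, 1); any affine frame gives the same invariant.
1. Y lies on line CQ with CY:YQ = 1:2 ⇒ Y = (0, 2/3)
2. E is the midpoint of CY ⇒ E = (0, 5/6)
through C parallel to YS: direction (1, -2/3); meets SE at R = (-1, 5/3)
R = S + t·(E−S) with t = 2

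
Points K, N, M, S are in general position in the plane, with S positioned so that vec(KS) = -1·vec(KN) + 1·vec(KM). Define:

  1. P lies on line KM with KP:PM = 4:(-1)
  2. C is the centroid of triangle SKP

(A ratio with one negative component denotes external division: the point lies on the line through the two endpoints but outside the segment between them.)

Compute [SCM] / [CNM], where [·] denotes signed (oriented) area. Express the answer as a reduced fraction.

[SCM]:[CNM] = 2/5

Set K = (0, 0), N = (1, 0), M = (0, 1), S = (-1, 1); any affine frame gives the same invariant.
1. P lies on line KM with KP:PM = 4:(-1) ⇒ P = (0, 4/3)
2. C is the centroid of triangle SKP ⇒ C = (-1/3, 7/9)
2·[SCM] = 2/9, 2·[CNM] = 5/9
[SCM]:[CNM] = 2/9:5/9 = 2/5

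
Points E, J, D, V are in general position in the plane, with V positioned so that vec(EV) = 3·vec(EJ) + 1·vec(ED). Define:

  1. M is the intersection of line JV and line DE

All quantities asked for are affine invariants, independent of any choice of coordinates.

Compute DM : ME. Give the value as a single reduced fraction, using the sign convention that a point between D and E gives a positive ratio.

Choose coordinates E = (0, 0), J = (1, 0), D = (0, 1), V = (3, 1).
1. M is the intersection of line JV and line DE ⇒ M = (0, -1/2)
M = D + t·(E−D) with t = 3/2, so DM:ME = t:(1−t) = 3/2:-1/2

DM:ME = -3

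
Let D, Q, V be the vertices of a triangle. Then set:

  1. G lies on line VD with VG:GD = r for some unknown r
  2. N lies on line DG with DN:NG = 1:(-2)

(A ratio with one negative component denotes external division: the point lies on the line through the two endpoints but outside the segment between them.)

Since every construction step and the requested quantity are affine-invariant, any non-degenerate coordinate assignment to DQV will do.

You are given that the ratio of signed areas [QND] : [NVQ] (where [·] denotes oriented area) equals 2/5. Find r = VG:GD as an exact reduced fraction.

Set D = (0, 0), Q = (1, 0), V = (0, 1); any affine frame gives the same invariant.
1. With VG:GD = r, write λ = r/(r+1) so G = V + λ·(D−V); G is affine-linear in λ
2. N lies on line DG with DN:NG = 1:(-2) ⇒ N is an affine combination of earlier points and hence also affine-linear in λ
Every point depending on G is an affine combination of G and λ-independent points, so each such coordinate is linear in λ; the λ² term in each signed area is a multiple of (D−V)×(D−V) = 0, so 2·[QND] and 2·[NVQ] are each linear in λ. Evaluating at λ=0 and λ=1:
  2·[QND] = λ − 1,   2·[NVQ] = λ − 2
So [QND]:[NVQ] = (λ − 1) / (λ − 2). Setting this equal to 2/5:
  λ − 1 = 2/5·(λ − 2)  ⇒  λ = 1/3
Then r = λ/(1−λ) = (1/3)/(2/3) = 1/2. Check: with r = 1/2, G = (0, 2/3) and [QND]:[NVQ] = 2/5 as required.

r = 1/2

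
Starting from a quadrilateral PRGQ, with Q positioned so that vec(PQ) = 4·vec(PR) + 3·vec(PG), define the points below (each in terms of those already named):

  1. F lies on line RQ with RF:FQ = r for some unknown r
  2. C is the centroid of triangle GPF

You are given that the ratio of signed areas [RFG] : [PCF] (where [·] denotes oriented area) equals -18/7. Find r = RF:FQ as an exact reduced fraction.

Choose coordinates P = (0, 0), R = (1, 0), G = (0, 1), Q = (4, 3).
1. With RF:FQ = r, write λ = r/(r+1) so F = R + λ·(Q−R); F is affine-linear in λ
2. C is the centroid of triangle GPF ⇒ C is an affine combination of earlier points and hence also affine-linear in λ
Every point depending on F is an affine combination of F and λ-independent points, so each such coordinate is linear in λ; the λ² term in each signed area is a multiple of (Q−R)×(Q−R) = 0, so 2·[RFG] and 2·[PCF] are each linear in λ. Evaluating at λ=0 and λ=1:
  2·[RFG] = 6·λ,   2·[PCF] = −λ − 1/3
So [RFG]:[PCF] = (6·λ) / (−λ − 1/3). Setting this equal to -18/7:
  6·λ = -18/7·(−λ − 1/3)  ⇒  λ = 1/4
Then r = λ/(1−λ) = (1/4)/(3/4) = 1/3. Check: with r = 1/3, F = (7/4, 3/4) and [RFG]:[PCF] = -18/7 as required.

r = 1/3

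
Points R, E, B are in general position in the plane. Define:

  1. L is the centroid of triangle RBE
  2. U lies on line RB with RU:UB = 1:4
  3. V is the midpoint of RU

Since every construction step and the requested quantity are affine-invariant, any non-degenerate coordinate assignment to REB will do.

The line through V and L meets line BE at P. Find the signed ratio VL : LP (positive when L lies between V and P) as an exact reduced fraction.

Set R = (0, 0), E = (1, 0), B = (0, 1); any affine frame gives the same invariant.
1. L is the centroid of triangle RBE ⇒ L = (1/3, 1/3)
2. U lies on line RB with RU:UB = 1:4 ⇒ U = (0, 1/5)
3. V is the midpoint of RU ⇒ V = (0, 1/10)
line VL meets BE at P = (9/17, 8/17)
L = V + t·(P−V) with t = 17/27, so VL:LP = 17/27:10/27

VL:LP = 17/10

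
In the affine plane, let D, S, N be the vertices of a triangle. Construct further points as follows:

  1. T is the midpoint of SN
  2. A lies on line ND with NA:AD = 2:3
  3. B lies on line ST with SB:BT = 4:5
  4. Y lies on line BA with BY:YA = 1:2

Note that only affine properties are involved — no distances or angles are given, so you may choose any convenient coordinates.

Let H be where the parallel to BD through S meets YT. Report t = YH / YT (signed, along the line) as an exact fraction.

t = -34/11

Work in coordinates with D = (0, 0), S = (1, 0), N = (0, 1).
1. T is the midpoint of SN ⇒ T = (1/2, 1/2)
2. A lies on line ND with NA:AD = 2:3 ⇒ A = (0, 3/5)
3. B lies on line ST with SB:BT = 4:5 ⇒ B = (7/9, 2/9)
4. Y lies on line BA with BY:YA = 1:2 ⇒ Y = (14/27, 47/135)
through S parallel to BD: direction (-7/9, -2/9); meets YT at H = (19/33, -4/33)
H = Y + t·(T−Y) with t = -34/11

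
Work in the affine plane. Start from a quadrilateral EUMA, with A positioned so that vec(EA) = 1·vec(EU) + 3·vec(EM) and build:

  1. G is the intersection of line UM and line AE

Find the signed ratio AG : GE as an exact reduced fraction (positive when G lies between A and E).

Set E = (0, 0), U = (1, 0), M = (0, 1), A = (1, 3); any affine frame gives the same invariant.
1. G is the intersection of line UM and line AE ⇒ G = (1/4, 3/4)
G = A + t·(E−A) with t = 3/4, so AG:GE = t:(1−t) = 3/4:1/4

AG:GE = 3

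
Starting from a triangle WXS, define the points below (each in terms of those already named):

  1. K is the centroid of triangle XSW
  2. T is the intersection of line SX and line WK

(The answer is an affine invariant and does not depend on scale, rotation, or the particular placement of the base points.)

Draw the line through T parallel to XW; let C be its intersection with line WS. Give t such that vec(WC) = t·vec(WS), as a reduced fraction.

t = 1/2

Choose coordinates W = (0, 0), X = (1, 0), S = (0, 1).
1. K is the centroid of triangle XSW ⇒ K = (1/3, 1/3)
2. T is the intersection of line SX and line WK ⇒ T = (1/2, 1/2)
through T parallel to XW: direction (-1, 0); meets WS at C = (0, 1/2)
C = W + t·(S−W) with t = 1/2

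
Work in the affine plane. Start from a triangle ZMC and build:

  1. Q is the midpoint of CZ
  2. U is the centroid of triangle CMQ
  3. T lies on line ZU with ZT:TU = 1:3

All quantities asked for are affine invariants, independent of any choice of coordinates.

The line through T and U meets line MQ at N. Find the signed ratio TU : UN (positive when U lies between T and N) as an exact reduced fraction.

Assign Z = (0, 0), M = (1, 0), C = (0, 1) — the answer is frame-independent, so this choice is without loss of generality.
1. Q is the midpoint of CZ ⇒ Q = (0, 1/2)
2. U is the centroid of triangle CMQ ⇒ U = (1/3, 1/2)
3. T lies on line ZU with ZT:TU = 1:3 ⇒ T = (1/12, 1/8)
line TU meets MQ at N = (1/4, 3/8)
U = T + t·(N−T) with t = 3/2, so TU:UN = 3/2:-1/2

TU:UN = -3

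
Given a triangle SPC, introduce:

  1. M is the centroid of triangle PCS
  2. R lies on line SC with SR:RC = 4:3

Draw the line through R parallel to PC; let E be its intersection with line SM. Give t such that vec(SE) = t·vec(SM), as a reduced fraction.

t = 6/7

Assign S = (0, 0), P = (1, 0), C = (0, 1) — the answer is frame-independent, so this choice is without loss of generality.
1. M is the centroid of triangle PCS ⇒ M = (1/3, 1/3)
2. R lies on line SC with SR:RC = 4:3 ⇒ R = (0, 4/7)
through R parallel to PC: direction (-1, 1); meets SM at E = (2/7, 2/7)
E = S + t·(M−S) with t = 6/7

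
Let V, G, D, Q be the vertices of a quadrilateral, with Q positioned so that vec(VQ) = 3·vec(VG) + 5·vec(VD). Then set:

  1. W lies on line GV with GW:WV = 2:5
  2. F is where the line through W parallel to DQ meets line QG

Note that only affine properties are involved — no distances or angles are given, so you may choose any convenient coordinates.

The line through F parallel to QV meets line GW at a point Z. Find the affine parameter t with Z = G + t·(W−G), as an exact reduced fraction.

t = 4/7

Assign V = (0, 0), G = (1, 0), D = (0, 1), Q = (3, 5) — the answer is frame-independent, so this choice is without loss of generality.
1. W lies on line GV with GW:WV = 2:5 ⇒ W = (5/7, 0)
2. F is where the line through W parallel to DQ meets line QG ⇒ F = (65/49, 40/49)
through F parallel to QV: direction (-3, -5); meets GW at Z = (41/49, 0)
Z = G + t·(W−G) with t = 4/7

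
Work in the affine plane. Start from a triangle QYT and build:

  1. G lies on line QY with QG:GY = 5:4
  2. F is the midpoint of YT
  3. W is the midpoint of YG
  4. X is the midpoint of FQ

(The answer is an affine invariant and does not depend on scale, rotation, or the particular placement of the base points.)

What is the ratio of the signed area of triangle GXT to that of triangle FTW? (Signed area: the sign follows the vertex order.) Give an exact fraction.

Assign Q = (0, 0), Y = (1, 0), T = (0, 1) — the answer is frame-independent, so this choice is without loss of generality.
1. G lies on line QY with QG:GY = 5:4 ⇒ G = (5/9, 0)
2. F is the midpoint of YT ⇒ F = (1/2, 1/2)
3. W is the midpoint of YG ⇒ W = (7/9, 0)
4. X is the midpoint of FQ ⇒ X = (1/4, 1/4)
2·[GXT] = -1/6, 2·[FTW] = 1/9
[GXT]:[FTW] = -1/6:1/9 = -3/2

[GXT]:[FTW] = -3/2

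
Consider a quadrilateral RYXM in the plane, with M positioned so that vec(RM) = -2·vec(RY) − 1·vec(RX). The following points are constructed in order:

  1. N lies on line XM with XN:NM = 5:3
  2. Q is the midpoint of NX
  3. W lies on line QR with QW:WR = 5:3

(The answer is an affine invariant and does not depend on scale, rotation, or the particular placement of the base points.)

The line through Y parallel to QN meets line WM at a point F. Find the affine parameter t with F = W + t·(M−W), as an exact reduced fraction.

Assign R = (0, 0), Y = (1, 0), X = (0, 1), M = (-2, -1) — the answer is frame-independent, so this choice is without loss of generality.
1. N lies on line XM with XN:NM = 5:3 ⇒ N = (-5/4, -1/4)
2. Q is the midpoint of NX ⇒ Q = (-5/8, 3/8)
3. W lies on line QR with QW:WR = 5:3 ⇒ W = (-15/64, 9/64)
through Y parallel to QN: direction (-5/8, -5/8); meets WM at F = (73/20, 53/20)
F = W + t·(M−W) with t = -11/5

t = -11/5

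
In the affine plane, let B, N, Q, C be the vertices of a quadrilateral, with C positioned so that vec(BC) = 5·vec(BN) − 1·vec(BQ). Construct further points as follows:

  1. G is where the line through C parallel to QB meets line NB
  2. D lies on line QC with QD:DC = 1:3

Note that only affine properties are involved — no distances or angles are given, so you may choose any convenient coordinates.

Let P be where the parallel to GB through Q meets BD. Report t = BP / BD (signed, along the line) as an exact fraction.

t = 2

Assign B = (0, 0), N = (1, 0), Q = (0, 1), C = (5, -1) — the answer is frame-independent, so this choice is without loss of generality.
1. G is where the line through C parallel to QB meets line NB ⇒ G = (5, 0)
2. D lies on line QC with QD:DC = 1:3 ⇒ D = (5/4, 1/2)
through Q parallel to GB: direction (-5, 0); meets BD at P = (5/2, 1)
P = B + t·(D−B) with t = 2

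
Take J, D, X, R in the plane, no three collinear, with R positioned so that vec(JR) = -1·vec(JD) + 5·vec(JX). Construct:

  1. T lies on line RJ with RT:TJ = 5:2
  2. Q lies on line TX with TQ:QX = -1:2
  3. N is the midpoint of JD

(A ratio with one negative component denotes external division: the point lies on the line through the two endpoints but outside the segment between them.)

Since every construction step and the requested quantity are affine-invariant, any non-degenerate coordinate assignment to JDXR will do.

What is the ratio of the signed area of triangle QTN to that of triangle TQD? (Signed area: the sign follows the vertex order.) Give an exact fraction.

Work in coordinates with J = (0, 0), D = (1, 0), X = (0, 1), R = (-1, 5).
1. T lies on line RJ with RT:TJ = 5:2 ⇒ T = (-2/7, 10/7)
2. Q lies on line TX with TQ:QX = -1:2 ⇒ Q = (-4/7, 13/7)
3. N is the midpoint of JD ⇒ N = (1/2, 0)
2·[QTN] = -1/14, 2·[TQD] = -1/7
[QTN]:[TQD] = -1/14:-1/7 = 1/2

[QTN]:[TQD] = 1/2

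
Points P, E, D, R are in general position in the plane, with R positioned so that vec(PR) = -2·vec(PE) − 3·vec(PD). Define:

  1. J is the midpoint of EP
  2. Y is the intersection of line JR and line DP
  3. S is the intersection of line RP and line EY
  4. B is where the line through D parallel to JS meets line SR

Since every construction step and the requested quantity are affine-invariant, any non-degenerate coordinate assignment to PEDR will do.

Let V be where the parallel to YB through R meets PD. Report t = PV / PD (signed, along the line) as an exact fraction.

Choose coordinates P = (0, 0), E = (1, 0), D = (0, 1), R = (-2, -3).
1. J is the midpoint of EP ⇒ J = (1/2, 0)
2. Y is the intersection of line JR and line DP ⇒ Y = (0, -3/5)
3. S is the intersection of line RP and line EY ⇒ S = (-2/3, -1)
4. B is where the line through D parallel to JS meets line SR ⇒ B = (14/9, 7/3)
through R parallel to YB: direction (14/9, 44/15); meets PD at V = (0, 27/35)
V = P + t·(D−P) with t = 27/35

t = 27/35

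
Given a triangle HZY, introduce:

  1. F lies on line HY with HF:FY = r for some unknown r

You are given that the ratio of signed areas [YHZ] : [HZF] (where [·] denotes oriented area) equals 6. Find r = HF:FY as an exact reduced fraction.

r = 1/5

Work in coordinates with H = (0, 0), Z = (1, 0), Y = (0, 1).
1. With HF:FY = r, write λ = r/(r+1) so F = H + λ·(Y−H); F is affine-linear in λ
Every point depending on F is an affine combination of F and λ-independent points, so each such coordinate is linear in λ; the λ² term in each signed area is a multiple of (Y−H)×(Y−H) = 0, so 2·[YHZ] and 2·[HZF] are each linear in λ. Evaluating at λ=0 and λ=1:
  2·[YHZ] = 1,   2·[HZF] = λ
So [YHZ]:[HZF] = (1) / (λ). Setting this equal to 6:
  1 = 6·(λ)  ⇒  λ = 1/6
Then r = λ/(1−λ) = (1/6)/(5/6) = 1/5. Check: with r = 1/5, F = (0, 1/6) and [YHZ]:[HZF] = 6 as required.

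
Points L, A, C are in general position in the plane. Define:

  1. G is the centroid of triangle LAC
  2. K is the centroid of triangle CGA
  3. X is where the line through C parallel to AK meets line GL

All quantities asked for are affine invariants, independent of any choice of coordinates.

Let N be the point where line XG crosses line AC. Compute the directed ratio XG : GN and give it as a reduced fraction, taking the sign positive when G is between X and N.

Work in coordinates with L = (0, 0), A = (1, 0), C = (0, 1).
1. G is the centroid of triangle LAC ⇒ G = (1/3, 1/3)
2. K is the centroid of triangle CGA ⇒ K = (4/9, 4/9)
3. X is where the line through C parallel to AK meets line GL ⇒ X = (5/9, 5/9)
line XG meets AC at N = (1/2, 1/2)
G = X + t·(N−X) with t = 4, so XG:GN = 4:-3

XG:GN = -4/3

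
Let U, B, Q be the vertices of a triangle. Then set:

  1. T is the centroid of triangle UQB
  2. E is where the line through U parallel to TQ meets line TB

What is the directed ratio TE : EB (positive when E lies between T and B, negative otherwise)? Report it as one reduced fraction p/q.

TE:EB = -1/2

Set U = (0, 0), B = (1, 0), Q = (0, 1); any affine frame gives the same invariant.
1. T is the centroid of triangle UQB ⇒ T = (1/3, 1/3)
2. E is where the line through U parallel to TQ meets line TB ⇒ E = (-1/3, 2/3)
E = T + t·(B−T) with t = -1, so TE:EB = t:(1−t) = -1:2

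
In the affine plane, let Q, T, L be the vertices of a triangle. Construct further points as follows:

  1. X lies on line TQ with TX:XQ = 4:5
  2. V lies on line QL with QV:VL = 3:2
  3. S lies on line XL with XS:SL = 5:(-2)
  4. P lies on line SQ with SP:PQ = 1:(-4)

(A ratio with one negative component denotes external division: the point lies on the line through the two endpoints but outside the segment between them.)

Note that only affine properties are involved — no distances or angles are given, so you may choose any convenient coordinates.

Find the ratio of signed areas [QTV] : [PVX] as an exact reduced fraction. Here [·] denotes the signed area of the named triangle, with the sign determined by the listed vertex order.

[QTV]:[PVX] = 243/245

Assign Q = (0, 0), T = (1, 0), L = (0, 1) — the answer is frame-independent, so this choice is without loss of generality.
1. X lies on line TQ with TX:XQ = 4:5 ⇒ X = (5/9, 0)
2. V lies on line QL with QV:VL = 3:2 ⇒ V = (0, 3/5)
3. S lies on line XL with XS:SL = 5:(-2) ⇒ S = (-10/27, 5/3)
4. P lies on line SQ with SP:PQ = 1:(-4) ⇒ P = (-40/81, 20/9)
2·[QTV] = 3/5, 2·[PVX] = 49/81
[QTV]:[PVX] = 3/5:49/81 = 243/245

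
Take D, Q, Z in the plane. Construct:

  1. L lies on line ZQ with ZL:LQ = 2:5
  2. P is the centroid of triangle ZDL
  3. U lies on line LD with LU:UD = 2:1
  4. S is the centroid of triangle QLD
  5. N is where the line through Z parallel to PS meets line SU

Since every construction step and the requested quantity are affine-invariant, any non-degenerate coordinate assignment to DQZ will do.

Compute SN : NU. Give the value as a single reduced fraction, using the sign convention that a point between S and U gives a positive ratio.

Choose coordinates D = (0, 0), Q = (1, 0), Z = (0, 1).
1. L lies on line ZQ with ZL:LQ = 2:5 ⇒ L = (2/7, 5/7)
2. P is the centroid of triangle ZDL ⇒ P = (2/21, 4/7)
3. U lies on line LD with LU:UD = 2:1 ⇒ U = (2/21, 5/21)
4. S is the centroid of triangle QLD ⇒ S = (3/7, 5/21)
5. N is where the line through Z parallel to PS meets line SU ⇒ N = (16/21, 5/21)
N = S + t·(U−S) with t = -1, so SN:NU = t:(1−t) = -1:2

SN:NU = -1/2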